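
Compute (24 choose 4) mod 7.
0

Using Lucas' theorem:
Write n=24 and k=4 in base 7:
n in base 7: [3, 3]
k in base 7: [0, 4]
C(24,4) mod 7 = ∏ C(n_i, k_i) mod 7
Digit binomials (mod 7): C(3,0) = 1; C(3,4) = 0 (k_i > n_i)
Product: 1 × 0 = 0 ≡ 0 (mod 7)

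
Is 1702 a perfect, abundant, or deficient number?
deficient

Proper divisors of 1702: sum = 1 + 2 + 23 + 37 + 46 + 74 + 851 = 1034
Since 1034 < 1702, 1702 is deficient.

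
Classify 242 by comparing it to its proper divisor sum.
deficient

Proper divisors of 242: sum = 1 + 2 + 11 + 22 + 121 = 157
Since 157 < 242, 242 is deficient.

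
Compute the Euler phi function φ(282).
92

282 = 2 × 3 × 47
φ(n) = n × ∏(1 - 1/p) for each prime p dividing n
φ(282) = 282 × (1 - 1/2) × (1 - 1/3) × (1 - 1/47) = 92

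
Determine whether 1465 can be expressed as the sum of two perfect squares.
13² + 36² (a=13, b=36)

Factorization: 1465 = 5 × 293
By Fermat: n is sum of two squares iff every prime p ≡ 3 (mod 4) appears to even power.
All primes ≡ 3 (mod 4) appear to even power.
Search a = 0, 1, 2, … for 1465 - a² a perfect square: first hit at a = 13: 1465 - 169 = 1296 = 36².
1465 = 13² + 36² = 169 + 1296 ✓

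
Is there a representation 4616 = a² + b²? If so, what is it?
46² + 50² (a=46, b=50)

Factorization: 4616 = 2^3 × 577
By Fermat: n is sum of two squares iff every prime p ≡ 3 (mod 4) appears to even power.
All primes ≡ 3 (mod 4) appear to even power.
Search a = 0, 1, 2, … for 4616 - a² a perfect square: first hit at a = 46: 4616 - 2116 = 2500 = 50².
4616 = 46² + 50² = 2116 + 2500 ✓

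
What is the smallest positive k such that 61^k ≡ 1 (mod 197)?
49

197 is prime, so ord(61) divides φ(197) = 196.
Divisors of 196: 1, 2, 4, 7, 14, 28, 49, 98, 196.
Repeated squaring: 61^1 ≡ 61, 61^2 ≡ 175, 61^4 ≡ 90, 61^8 ≡ 23, 61^16 ≡ 135, 61^32 ≡ 101, 61^64 ≡ 154, 61^128 ≡ 76 (mod 197).
Test 61^d mod 197 for each divisor d in increasing order:
61^1 ≡ 61
61^2 ≡ 175
61^4 ≡ 90
61^7 = 61^4·61^2·61^1 ≡ 178
61^14 = 61^8·61^4·61^2 ≡ 164
61^28 = 61^16·61^8·61^4 ≡ 104
61^49 = 61^32·61^16·61^1 ≡ 1  ← first divisor giving 1
The order is 49.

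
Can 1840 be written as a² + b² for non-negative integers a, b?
Not possible

Factorization: 1840 = 2^4 × 5 × 23
By Fermat: n is sum of two squares iff every prime p ≡ 3 (mod 4) appears to even power.
Prime(s) ≡ 3 (mod 4) with odd exponent: [(23, 1)]
Therefore 1840 cannot be expressed as a² + b².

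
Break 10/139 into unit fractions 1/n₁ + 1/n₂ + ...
1/14 + 1/1946

Greedy algorithm:
10/139: ceiling(139/10) = 14, use 1/14
1/1946: ceiling(1946/1) = 1946, use 1/1946
Result: 10/139 = 1/14 + 1/1946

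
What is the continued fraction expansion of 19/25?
[0; 1, 3, 6]

Euclidean algorithm steps:
19 = 0 × 25 + 19
25 = 1 × 19 + 6
19 = 3 × 6 + 1
6 = 6 × 1 + 0
Continued fraction: [0; 1, 3, 6]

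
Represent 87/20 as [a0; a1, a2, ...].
[4; 2, 1, 6]

Euclidean algorithm steps:
87 = 4 × 20 + 7
20 = 2 × 7 + 6
7 = 1 × 6 + 1
6 = 6 × 1 + 0
Continued fraction: [4; 2, 1, 6]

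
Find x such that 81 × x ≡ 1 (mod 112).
65

gcd(81, 112) = 1, so the inverse exists.
Extended Euclidean algorithm on (112, 81):
112 = 1 × 81 + 31  ⟹  31 = (1)·112 + (-1)·81
81 = 2 × 31 + 19  ⟹  19 = (-2)·112 + (3)·81
31 = 1 × 19 + 12  ⟹  12 = (3)·112 + (-4)·81
19 = 1 × 12 + 7  ⟹  7 = (-5)·112 + (7)·81
12 = 1 × 7 + 5  ⟹  5 = (8)·112 + (-11)·81
7 = 1 × 5 + 2  ⟹  2 = (-13)·112 + (18)·81
5 = 2 × 2 + 1  ⟹  1 = (34)·112 + (-47)·81
So (-47)·81 ≡ 1 (mod 112), i.e. 81^(-1) ≡ -47 ≡ 65 (mod 112).
Check: 81 × 65 = 5265 ≡ 1 (mod 112)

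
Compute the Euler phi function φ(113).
112

113 = 113
φ(n) = n × ∏(1 - 1/p) for each prime p dividing n
φ(113) = 113 × (1 - 1/113) = 112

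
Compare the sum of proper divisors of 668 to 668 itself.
deficient

Proper divisors of 668: sum = 1 + 2 + 4 + 167 + 334 = 508
Since 508 < 668, 668 is deficient.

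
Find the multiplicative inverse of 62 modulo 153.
116

gcd(62, 153) = 1, so the inverse exists.
Extended Euclidean algorithm on (153, 62):
153 = 2 × 62 + 29  ⟹  29 = (1)·153 + (-2)·62
62 = 2 × 29 + 4  ⟹  4 = (-2)·153 + (5)·62
29 = 7 × 4 + 1  ⟹  1 = (15)·153 + (-37)·62
So (-37)·62 ≡ 1 (mod 153), i.e. 62^(-1) ≡ -37 ≡ 116 (mod 153).
Check: 62 × 116 = 7192 ≡ 1 (mod 153)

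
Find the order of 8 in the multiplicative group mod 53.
52

53 is prime, so ord(8) divides φ(53) = 52.
Divisors of 52: 1, 2, 4, 13, 26, 52.
Repeated squaring: 8^1 ≡ 8, 8^2 ≡ 11, 8^4 ≡ 15, 8^8 ≡ 13, 8^16 ≡ 10, 8^32 ≡ 47 (mod 53).
Test 8^d mod 53 for each divisor d in increasing order:
8^1 ≡ 8
8^2 ≡ 11
8^4 ≡ 15
8^13 = 8^8·8^4·8^1 ≡ 23
8^26 = 8^16·8^8·8^2 ≡ 52
8^52 = 8^32·8^16·8^4 ≡ 1  ← first divisor giving 1
The order is 52.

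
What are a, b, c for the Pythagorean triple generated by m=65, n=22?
(3741, 2860, 4709)

Euclid's formula: a = m² - n², b = 2mn, c = m² + n²
m = 65, n = 22
a = 65² - 22² = 4225 - 484 = 3741
b = 2 × 65 × 22 = 2860
c = 65² + 22² = 4225 + 484 = 4709
Verification: 3741² + 2860² = 13995081 + 8179600 = 22174681 = 4709² ✓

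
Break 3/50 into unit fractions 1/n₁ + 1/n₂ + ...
1/17 + 1/850

Greedy algorithm:
3/50: ceiling(50/3) = 17, use 1/17
1/850: ceiling(850/1) = 850, use 1/850
Result: 3/50 = 1/17 + 1/850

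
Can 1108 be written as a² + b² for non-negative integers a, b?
18² + 28² (a=18, b=28)

Factorization: 1108 = 2^2 × 277
By Fermat: n is sum of two squares iff every prime p ≡ 3 (mod 4) appears to even power.
All primes ≡ 3 (mod 4) appear to even power.
Search a = 0, 1, 2, … for 1108 - a² a perfect square: first hit at a = 18: 1108 - 324 = 784 = 28².
1108 = 18² + 28² = 324 + 784 ✓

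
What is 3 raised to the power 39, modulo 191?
117

Repeated squaring. Binary of 39 = 100111.
3^1 ≡ 3 (mod 191); 3^2 ≡ 9 (mod 191); 3^4 ≡ 81 (mod 191); 3^8 ≡ 67 (mod 191); 3^16 ≡ 96 (mod 191); 3^32 ≡ 48 (mod 191)
3^39 = 3^1 × 3^2 × 3^4 × 3^32 ≡ 117 (mod 191)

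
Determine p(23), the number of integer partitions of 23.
1255

p(n) counts ways to write n as a sum of positive integers (order ignored).
Euler's pentagonal recurrence: p(k) = p(k-1) + p(k-2) - p(k-5) - p(k-7) + p(k-12) + p(k-15) - ... (offsets j(3j∓1)/2, signs ++--, p(0)=1, p(<0)=0).
DP table for k = 0..22: p(0)=1, p(1)=1, p(2)=2, p(3)=3, p(4)=5, p(5)=7, p(6)=11, p(7)=15, p(8)=22, p(9)=30, p(10)=42, p(11)=56, p(12)=77, p(13)=101, p(14)=135, p(15)=176, p(16)=231, p(17)=297, p(18)=385, p(19)=490, p(20)=627, p(21)=792, p(22)=1002.
Final step: p(23) = p(22) + p(21) - p(18) - p(16) + p(11) + p(8) - p(1)
= 1002 + 792 - 385 - 231 + 56 + 22 - 1
= 1255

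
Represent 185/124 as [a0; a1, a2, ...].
[1; 2, 30, 2]

Euclidean algorithm steps:
185 = 1 × 124 + 61
124 = 2 × 61 + 2
61 = 30 × 2 + 1
2 = 2 × 1 + 0
Continued fraction: [1; 2, 30, 2]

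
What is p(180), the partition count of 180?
684957390936

p(n) counts ways to write n as a sum of positive integers (order ignored).
Euler's pentagonal recurrence: p(k) = p(k-1) + p(k-2) - p(k-5) - p(k-7) + p(k-12) + p(k-15) - ... (offsets j(3j∓1)/2, signs ++--, p(0)=1, p(<0)=0).
DP table for k = 0..179: p(0)=1, p(1)=1, p(2)=2, p(3)=3, p(4)=5, p(5)=7, p(6)=11, p(7)=15, p(8)=22, p(9)=30, p(10)=42, p(11)=56, p(12)=77, p(13)=101, p(14)=135, p(15)=176, p(16)=231, p(17)=297, p(18)=385, p(19)=490, p(20)=627, p(21)=792, p(22)=1002, p(23)=1255, p(24)=1575, p(25)=1958, p(26)=2436, p(27)=3010, p(28)=3718, p(29)=4565, p(30)=5604, p(31)=6842, p(32)=8349, p(33)=10143, p(34)=12310, p(35)=14883, p(36)=17977, p(37)=21637, p(38)=26015, p(39)=31185, p(40)=37338, p(41)=44583, p(42)=53174, p(43)=63261, p(44)=75175, p(45)=89134, p(46)=105558, p(47)=124754, p(48)=147273, p(49)=173525, p(50)=204226, p(51)=239943, p(52)=281589, p(53)=329931, p(54)=386155, p(55)=451276, p(56)=526823, p(57)=614154, p(58)=715220, p(59)=831820, p(60)=966467, p(61)=1121505, p(62)=1300156, p(63)=1505499, p(64)=1741630, p(65)=2012558, p(66)=2323520, p(67)=2679689, p(68)=3087735, p(69)=3554345, p(70)=4087968, p(71)=4697205, p(72)=5392783, p(73)=6185689, p(74)=7089500, p(75)=8118264, p(76)=9289091, p(77)=10619863, p(78)=12132164, p(79)=13848650, p(80)=15796476, p(81)=18004327, p(82)=20506255, p(83)=23338469, p(84)=26543660, p(85)=30167357, p(86)=34262962, p(87)=38887673, p(88)=44108109, p(89)=49995925, p(90)=56634173, p(91)=64112359, p(92)=72533807, p(93)=82010177, p(94)=92669720, p(95)=104651419, p(96)=118114304, p(97)=133230930, p(98)=150198136, p(99)=169229875, p(100)=190569292, p(101)=214481126, p(102)=241265379, p(103)=271248950, p(104)=304801365, p(105)=342325709, p(106)=384276336, p(107)=431149389, p(108)=483502844, p(109)=541946240, p(110)=607163746, p(111)=679903203, p(112)=761002156, p(113)=851376628, p(114)=952050665, p(115)=1064144451, p(116)=1188908248, p(117)=1327710076, p(118)=1482074143, p(119)=1653668665, p(120)=1844349560, p(121)=2056148051, p(122)=2291320912, p(123)=2552338241, p(124)=2841940500, p(125)=3163127352, p(126)=3519222692, p(127)=3913864295, p(128)=4351078600, p(129)=4835271870, p(130)=5371315400, p(131)=5964539504, p(132)=6620830889, p(133)=7346629512, p(134)=8149040695, p(135)=9035836076, p(136)=10015581680, p(137)=11097645016, p(138)=12292341831, p(139)=13610949895, p(140)=15065878135, p(141)=16670689208, p(142)=18440293320, p(143)=20390982757, p(144)=22540654445, p(145)=24908858009, p(146)=27517052599, p(147)=30388671978, p(148)=33549419497, p(149)=37027355200, p(150)=40853235313, p(151)=45060624582, p(152)=49686288421, p(153)=54770336324, p(154)=60356673280, p(155)=66493182097, p(156)=73232243759, p(157)=80630964769, p(158)=88751778802, p(159)=97662728555, p(160)=107438159466, p(161)=118159068427, p(162)=129913904637, p(163)=142798995930, p(164)=156919475295, p(165)=172389800255, p(166)=189334822579, p(167)=207890420102, p(168)=228204732751, p(169)=250438925115, p(170)=274768617130, p(171)=301384802048, p(172)=330495499613, p(173)=362326859895, p(174)=397125074750, p(175)=435157697830, p(176)=476715857290, p(177)=522115831195, p(178)=571701605655, p(179)=625846753120.
Final step: p(180) = p(179) + p(178) - p(175) - p(173) + p(168) + p(165) - p(158) - p(154) + p(145) + p(140) - p(129) - p(123) + p(110) + p(103) - p(88) - p(80) + p(63) + p(54) - p(35) - p(25) + p(4)
= 625846753120 + 571701605655 - 435157697830 - 362326859895 + 228204732751 + 172389800255 - 88751778802 - 60356673280 + 24908858009 + 15065878135 - 4835271870 - 2552338241 + 607163746 + 271248950 - 44108109 - 15796476 + 1505499 + 386155 - 14883 - 1958 + 5
= 684957390936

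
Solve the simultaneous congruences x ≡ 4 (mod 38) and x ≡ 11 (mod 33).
308

Using Chinese Remainder Theorem:
M = 38 × 33 = 1254
M1 = 33, M2 = 38
y1 = 33^(-1) mod 38 = 15
y2 = 38^(-1) mod 33 = 20
x = (4×33×15 + 11×38×20) mod 1254 = 308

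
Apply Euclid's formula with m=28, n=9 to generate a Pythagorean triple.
(703, 504, 865)

Euclid's formula: a = m² - n², b = 2mn, c = m² + n²
m = 28, n = 9
a = 28² - 9² = 784 - 81 = 703
b = 2 × 28 × 9 = 504
c = 28² + 9² = 784 + 81 = 865
Verification: 703² + 504² = 494209 + 254016 = 748225 = 865² ✓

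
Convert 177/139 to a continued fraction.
[1; 3, 1, 1, 1, 12]

Euclidean algorithm steps:
177 = 1 × 139 + 38
139 = 3 × 38 + 25
38 = 1 × 25 + 13
25 = 1 × 13 + 12
13 = 1 × 12 + 1
12 = 12 × 1 + 0
Continued fraction: [1; 3, 1, 1, 1, 12]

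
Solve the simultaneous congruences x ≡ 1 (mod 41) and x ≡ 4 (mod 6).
124

Using Chinese Remainder Theorem:
M = 41 × 6 = 246
M1 = 6, M2 = 41
y1 = 6^(-1) mod 41 = 7
y2 = 41^(-1) mod 6 = 5
x = (1×6×7 + 4×41×5) mod 246 = 124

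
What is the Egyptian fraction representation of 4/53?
1/14 + 1/248 + 1/92008

Greedy algorithm:
4/53: ceiling(53/4) = 14, use 1/14
3/742: ceiling(742/3) = 248, use 1/248
1/92008: ceiling(92008/1) = 92008, use 1/92008
Result: 4/53 = 1/14 + 1/248 + 1/92008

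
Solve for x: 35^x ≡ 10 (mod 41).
8

Baby-step giant-step with step n = ⌈√41⌉ = 7.
Baby steps 35^j mod 41 (j:value) for j=0..6: 0:1, 1:35, 2:36, 3:30, 4:25, 5:14, 6:39.
Giant-step multiplier: 35^(-7) ≡ 35^(40-7) = 35^33 ≡ 24 (mod 41).
Giant steps γ_i = 10·24^i mod 41: γ_0=10, γ_1=35 (in table at j=1).
x = i·n + j = 1·7 + 1 = 8.
Check: 35^8 ≡ 10 (mod 41).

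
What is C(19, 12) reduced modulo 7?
2

Using Lucas' theorem:
Write n=19 and k=12 in base 7:
n in base 7: [2, 5]
k in base 7: [1, 5]
C(19,12) mod 7 = ∏ C(n_i, k_i) mod 7
Digit binomials (mod 7): C(2,1) = 2; C(5,5) = 1
Product: 2 × 1 = 2 ≡ 2 (mod 7)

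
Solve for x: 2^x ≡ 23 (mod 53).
39

Baby-step giant-step with step n = ⌈√53⌉ = 8.
Baby steps 2^j mod 53 (j:value) for j=0..7: 0:1, 1:2, 2:4, 3:8, 4:16, 5:32, 6:11, 7:22.
Giant-step multiplier: 2^(-8) ≡ 2^(52-8) = 2^44 ≡ 47 (mod 53).
Giant steps γ_i = 23·47^i mod 53: γ_0=23, γ_1=21, γ_2=33, γ_3=14, γ_4=22 (in table at j=7).
x = i·n + j = 4·8 + 7 = 39.
Check: 2^39 ≡ 23 (mod 53).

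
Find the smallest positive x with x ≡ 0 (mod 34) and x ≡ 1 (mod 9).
136

Using Chinese Remainder Theorem:
M = 34 × 9 = 306
M1 = 9, M2 = 34
y1 = 9^(-1) mod 34 = 19
y2 = 34^(-1) mod 9 = 4
x = (0×9×19 + 1×34×4) mod 306 = 136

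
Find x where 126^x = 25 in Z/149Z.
24

Baby-step giant-step with step n = ⌈√149⌉ = 13.
Baby steps 126^j mod 149 (j:value) for j=0..12: 0:1, 1:126, 2:82, 3:51, 4:19, 5:10, 6:68, 7:75, 8:63, 9:41, 10:100, 11:84, 12:5.
Giant-step multiplier: 126^(-13) ≡ 126^(148-13) = 126^135 ≡ 57 (mod 149).
Giant steps γ_i = 25·57^i mod 149: γ_0=25, γ_1=84 (in table at j=11).
x = i·n + j = 1·13 + 11 = 24.
Check: 126^24 ≡ 25 (mod 149).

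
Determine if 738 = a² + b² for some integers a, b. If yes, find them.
3² + 27² (a=3, b=27)

Factorization: 738 = 2 × 3^2 × 41
By Fermat: n is sum of two squares iff every prime p ≡ 3 (mod 4) appears to even power.
All primes ≡ 3 (mod 4) appear to even power.
Search a = 0, 1, 2, … for 738 - a² a perfect square: first hit at a = 3: 738 - 9 = 729 = 27².
738 = 3² + 27² = 9 + 729 ✓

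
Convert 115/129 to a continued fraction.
[0; 1, 8, 4, 1, 2]

Euclidean algorithm steps:
115 = 0 × 129 + 115
129 = 1 × 115 + 14
115 = 8 × 14 + 3
14 = 4 × 3 + 2
3 = 1 × 2 + 1
2 = 2 × 1 + 0
Continued fraction: [0; 1, 8, 4, 1, 2]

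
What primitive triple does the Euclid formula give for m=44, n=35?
(711, 3080, 3161)

Euclid's formula: a = m² - n², b = 2mn, c = m² + n²
m = 44, n = 35
a = 44² - 35² = 1936 - 1225 = 711
b = 2 × 44 × 35 = 3080
c = 44² + 35² = 1936 + 1225 = 3161
Verification: 711² + 3080² = 505521 + 9486400 = 9991921 = 3161² ✓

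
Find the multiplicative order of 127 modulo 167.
83

167 is prime, so ord(127) divides φ(167) = 166.
Divisors of 166: 1, 2, 83, 166.
Repeated squaring: 127^1 ≡ 127, 127^2 ≡ 97, 127^4 ≡ 57, 127^8 ≡ 76, 127^16 ≡ 98, 127^32 ≡ 85, 127^64 ≡ 44, 127^128 ≡ 99 (mod 167).
Test 127^d mod 167 for each divisor d in increasing order:
127^1 ≡ 127
127^2 ≡ 97
127^83 = 127^64·127^16·127^2·127^1 ≡ 1  ← first divisor giving 1
The order is 83.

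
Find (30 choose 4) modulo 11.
4

Using Lucas' theorem:
Write n=30 and k=4 in base 11:
n in base 11: [2, 8]
k in base 11: [0, 4]
C(30,4) mod 11 = ∏ C(n_i, k_i) mod 11
Digit binomials (mod 11): C(2,0) = 1; C(8,4) = 70 ≡ 4
Product: 1 × 4 = 4 ≡ 4 (mod 11)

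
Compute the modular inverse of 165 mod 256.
45

gcd(165, 256) = 1, so the inverse exists.
Extended Euclidean algorithm on (256, 165):
256 = 1 × 165 + 91  ⟹  91 = (1)·256 + (-1)·165
165 = 1 × 91 + 74  ⟹  74 = (-1)·256 + (2)·165
91 = 1 × 74 + 17  ⟹  17 = (2)·256 + (-3)·165
74 = 4 × 17 + 6  ⟹  6 = (-9)·256 + (14)·165
17 = 2 × 6 + 5  ⟹  5 = (20)·256 + (-31)·165
6 = 1 × 5 + 1  ⟹  1 = (-29)·256 + (45)·165
So (45)·165 ≡ 1 (mod 256), i.e. 165^(-1) ≡ 45 (mod 256).
Check: 165 × 45 = 7425 ≡ 1 (mod 256)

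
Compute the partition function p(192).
1987276856363

p(n) counts ways to write n as a sum of positive integers (order ignored).
Euler's pentagonal recurrence: p(k) = p(k-1) + p(k-2) - p(k-5) - p(k-7) + p(k-12) + p(k-15) - ... (offsets j(3j∓1)/2, signs ++--, p(0)=1, p(<0)=0).
DP table for k = 0..191: p(0)=1, p(1)=1, p(2)=2, p(3)=3, p(4)=5, p(5)=7, p(6)=11, p(7)=15, p(8)=22, p(9)=30, p(10)=42, p(11)=56, p(12)=77, p(13)=101, p(14)=135, p(15)=176, p(16)=231, p(17)=297, p(18)=385, p(19)=490, p(20)=627, p(21)=792, p(22)=1002, p(23)=1255, p(24)=1575, p(25)=1958, p(26)=2436, p(27)=3010, p(28)=3718, p(29)=4565, p(30)=5604, p(31)=6842, p(32)=8349, p(33)=10143, p(34)=12310, p(35)=14883, p(36)=17977, p(37)=21637, p(38)=26015, p(39)=31185, p(40)=37338, p(41)=44583, p(42)=53174, p(43)=63261, p(44)=75175, p(45)=89134, p(46)=105558, p(47)=124754, p(48)=147273, p(49)=173525, p(50)=204226, p(51)=239943, p(52)=281589, p(53)=329931, p(54)=386155, p(55)=451276, p(56)=526823, p(57)=614154, p(58)=715220, p(59)=831820, p(60)=966467, p(61)=1121505, p(62)=1300156, p(63)=1505499, p(64)=1741630, p(65)=2012558, p(66)=2323520, p(67)=2679689, p(68)=3087735, p(69)=3554345, p(70)=4087968, p(71)=4697205, p(72)=5392783, p(73)=6185689, p(74)=7089500, p(75)=8118264, p(76)=9289091, p(77)=10619863, p(78)=12132164, p(79)=13848650, p(80)=15796476, p(81)=18004327, p(82)=20506255, p(83)=23338469, p(84)=26543660, p(85)=30167357, p(86)=34262962, p(87)=38887673, p(88)=44108109, p(89)=49995925, p(90)=56634173, p(91)=64112359, p(92)=72533807, p(93)=82010177, p(94)=92669720, p(95)=104651419, p(96)=118114304, p(97)=133230930, p(98)=150198136, p(99)=169229875, p(100)=190569292, p(101)=214481126, p(102)=241265379, p(103)=271248950, p(104)=304801365, p(105)=342325709, p(106)=384276336, p(107)=431149389, p(108)=483502844, p(109)=541946240, p(110)=607163746, p(111)=679903203, p(112)=761002156, p(113)=851376628, p(114)=952050665, p(115)=1064144451, p(116)=1188908248, p(117)=1327710076, p(118)=1482074143, p(119)=1653668665, p(120)=1844349560, p(121)=2056148051, p(122)=2291320912, p(123)=2552338241, p(124)=2841940500, p(125)=3163127352, p(126)=3519222692, p(127)=3913864295, p(128)=4351078600, p(129)=4835271870, p(130)=5371315400, p(131)=5964539504, p(132)=6620830889, p(133)=7346629512, p(134)=8149040695, p(135)=9035836076, p(136)=10015581680, p(137)=11097645016, p(138)=12292341831, p(139)=13610949895, p(140)=15065878135, p(141)=16670689208, p(142)=18440293320, p(143)=20390982757, p(144)=22540654445, p(145)=24908858009, p(146)=27517052599, p(147)=30388671978, p(148)=33549419497, p(149)=37027355200, p(150)=40853235313, p(151)=45060624582, p(152)=49686288421, p(153)=54770336324, p(154)=60356673280, p(155)=66493182097, p(156)=73232243759, p(157)=80630964769, p(158)=88751778802, p(159)=97662728555, p(160)=107438159466, p(161)=118159068427, p(162)=129913904637, p(163)=142798995930, p(164)=156919475295, p(165)=172389800255, p(166)=189334822579, p(167)=207890420102, p(168)=228204732751, p(169)=250438925115, p(170)=274768617130, p(171)=301384802048, p(172)=330495499613, p(173)=362326859895, p(174)=397125074750, p(175)=435157697830, p(176)=476715857290, p(177)=522115831195, p(178)=571701605655, p(179)=625846753120, p(180)=684957390936, p(181)=749474411781, p(182)=819876908323, p(183)=896684817527, p(184)=980462880430, p(185)=1071823774337, p(186)=1171432692373, p(187)=1280011042268, p(188)=1398341745571, p(189)=1527273599625, p(190)=1667727404093, p(191)=1820701100652.
Final step: p(192) = p(191) + p(190) - p(187) - p(185) + p(180) + p(177) - p(170) - p(166) + p(157) + p(152) - p(141) - p(135) + p(122) + p(115) - p(100) - p(92) + p(75) + p(66) - p(47) - p(37) + p(16) + p(5)
= 1820701100652 + 1667727404093 - 1280011042268 - 1071823774337 + 684957390936 + 522115831195 - 274768617130 - 189334822579 + 80630964769 + 49686288421 - 16670689208 - 9035836076 + 2291320912 + 1064144451 - 190569292 - 72533807 + 8118264 + 2323520 - 124754 - 21637 + 231 + 7
= 1987276856363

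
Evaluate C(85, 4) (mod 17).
0

Using Lucas' theorem:
Write n=85 and k=4 in base 17:
n in base 17: [5, 0]
k in base 17: [0, 4]
C(85,4) mod 17 = ∏ C(n_i, k_i) mod 17
Digit binomials (mod 17): C(5,0) = 1; C(0,4) = 0 (k_i > n_i)
Product: 1 × 0 = 0 ≡ 0 (mod 17)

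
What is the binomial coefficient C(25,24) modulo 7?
4

Using Lucas' theorem:
Write n=25 and k=24 in base 7:
n in base 7: [3, 4]
k in base 7: [3, 3]
C(25,24) mod 7 = ∏ C(n_i, k_i) mod 7
Digit binomials (mod 7): C(3,3) = 1; C(4,3) = 4
Product: 1 × 4 = 4 ≡ 4 (mod 7)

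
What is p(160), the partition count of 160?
107438159466

p(n) counts ways to write n as a sum of positive integers (order ignored).
Euler's pentagonal recurrence: p(k) = p(k-1) + p(k-2) - p(k-5) - p(k-7) + p(k-12) + p(k-15) - ... (offsets j(3j∓1)/2, signs ++--, p(0)=1, p(<0)=0).
DP table for k = 0..159: p(0)=1, p(1)=1, p(2)=2, p(3)=3, p(4)=5, p(5)=7, p(6)=11, p(7)=15, p(8)=22, p(9)=30, p(10)=42, p(11)=56, p(12)=77, p(13)=101, p(14)=135, p(15)=176, p(16)=231, p(17)=297, p(18)=385, p(19)=490, p(20)=627, p(21)=792, p(22)=1002, p(23)=1255, p(24)=1575, p(25)=1958, p(26)=2436, p(27)=3010, p(28)=3718, p(29)=4565, p(30)=5604, p(31)=6842, p(32)=8349, p(33)=10143, p(34)=12310, p(35)=14883, p(36)=17977, p(37)=21637, p(38)=26015, p(39)=31185, p(40)=37338, p(41)=44583, p(42)=53174, p(43)=63261, p(44)=75175, p(45)=89134, p(46)=105558, p(47)=124754, p(48)=147273, p(49)=173525, p(50)=204226, p(51)=239943, p(52)=281589, p(53)=329931, p(54)=386155, p(55)=451276, p(56)=526823, p(57)=614154, p(58)=715220, p(59)=831820, p(60)=966467, p(61)=1121505, p(62)=1300156, p(63)=1505499, p(64)=1741630, p(65)=2012558, p(66)=2323520, p(67)=2679689, p(68)=3087735, p(69)=3554345, p(70)=4087968, p(71)=4697205, p(72)=5392783, p(73)=6185689, p(74)=7089500, p(75)=8118264, p(76)=9289091, p(77)=10619863, p(78)=12132164, p(79)=13848650, p(80)=15796476, p(81)=18004327, p(82)=20506255, p(83)=23338469, p(84)=26543660, p(85)=30167357, p(86)=34262962, p(87)=38887673, p(88)=44108109, p(89)=49995925, p(90)=56634173, p(91)=64112359, p(92)=72533807, p(93)=82010177, p(94)=92669720, p(95)=104651419, p(96)=118114304, p(97)=133230930, p(98)=150198136, p(99)=169229875, p(100)=190569292, p(101)=214481126, p(102)=241265379, p(103)=271248950, p(104)=304801365, p(105)=342325709, p(106)=384276336, p(107)=431149389, p(108)=483502844, p(109)=541946240, p(110)=607163746, p(111)=679903203, p(112)=761002156, p(113)=851376628, p(114)=952050665, p(115)=1064144451, p(116)=1188908248, p(117)=1327710076, p(118)=1482074143, p(119)=1653668665, p(120)=1844349560, p(121)=2056148051, p(122)=2291320912, p(123)=2552338241, p(124)=2841940500, p(125)=3163127352, p(126)=3519222692, p(127)=3913864295, p(128)=4351078600, p(129)=4835271870, p(130)=5371315400, p(131)=5964539504, p(132)=6620830889, p(133)=7346629512, p(134)=8149040695, p(135)=9035836076, p(136)=10015581680, p(137)=11097645016, p(138)=12292341831, p(139)=13610949895, p(140)=15065878135, p(141)=16670689208, p(142)=18440293320, p(143)=20390982757, p(144)=22540654445, p(145)=24908858009, p(146)=27517052599, p(147)=30388671978, p(148)=33549419497, p(149)=37027355200, p(150)=40853235313, p(151)=45060624582, p(152)=49686288421, p(153)=54770336324, p(154)=60356673280, p(155)=66493182097, p(156)=73232243759, p(157)=80630964769, p(158)=88751778802, p(159)=97662728555.
Final step: p(160) = p(159) + p(158) - p(155) - p(153) + p(148) + p(145) - p(138) - p(134) + p(125) + p(120) - p(109) - p(103) + p(90) + p(83) - p(68) - p(60) + p(43) + p(34) - p(15) - p(5)
= 97662728555 + 88751778802 - 66493182097 - 54770336324 + 33549419497 + 24908858009 - 12292341831 - 8149040695 + 3163127352 + 1844349560 - 541946240 - 271248950 + 56634173 + 23338469 - 3087735 - 966467 + 63261 + 12310 - 176 - 7
= 107438159466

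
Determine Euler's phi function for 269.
268

269 = 269
φ(n) = n × ∏(1 - 1/p) for each prime p dividing n
φ(269) = 269 × (1 - 1/269) = 268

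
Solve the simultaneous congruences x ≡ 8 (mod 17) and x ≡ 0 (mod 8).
8

Using Chinese Remainder Theorem:
M = 17 × 8 = 136
M1 = 8, M2 = 17
y1 = 8^(-1) mod 17 = 15
y2 = 17^(-1) mod 8 = 1
x = (8×8×15 + 0×17×1) mod 136 = 8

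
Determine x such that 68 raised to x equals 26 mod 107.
21

Baby-step giant-step with step n = ⌈√107⌉ = 11.
Baby steps 68^j mod 107 (j:value) for j=0..10: 0:1, 1:68, 2:23, 3:66, 4:101, 5:20, 6:76, 7:32, 8:36, 9:94, 10:79.
Giant-step multiplier: 68^(-11) ≡ 68^(106-11) = 68^95 ≡ 73 (mod 107).
Giant steps γ_i = 26·73^i mod 107: γ_0=26, γ_1=79 (in table at j=10).
x = i·n + j = 1·11 + 10 = 21.
Check: 68^21 ≡ 26 (mod 107).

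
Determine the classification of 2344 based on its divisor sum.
deficient

Proper divisors of 2344: sum = 1 + 2 + 4 + 8 + 293 + 586 + 1172 = 2066
Since 2066 < 2344, 2344 is deficient.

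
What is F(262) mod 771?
254

Matrix identity: Q^n = [[F_(n+1), F_n], [F_n, F_(n-1)]] with Q = [[1,1],[1,0]].
n = 262 = 100000110₂. Square-and-multiply, entries mod 771:
Q^1 = [[1,1],[1,0]]
Q^2 = (Q^1)² = [[2,1],[1,1]]
Q^4 = (Q^2)² = [[5,3],[3,2]]
Q^8 = (Q^4)² = [[34,21],[21,13]]
Q^16 = (Q^8)² = [[55,216],[216,610]]
Q^32 = (Q^16)² = [[337,234],[234,103]]
Q^65 = (Q^32)²·Q = [[664,247],[247,417]]
Q^131 = (Q^65)²·Q = [[225,755],[755,241]]
Q^262 = (Q^131)² = [[766,254],[254,512]]
F_262 mod 771 = Q^262[0][1] = 254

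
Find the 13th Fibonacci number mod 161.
72

Matrix identity: Q^n = [[F_(n+1), F_n], [F_n, F_(n-1)]] with Q = [[1,1],[1,0]].
n = 13 = 1101₂. Square-and-multiply, entries mod 161:
Q^1 = [[1,1],[1,0]]
Q^3 = (Q^1)²·Q = [[3,2],[2,1]]
Q^6 = (Q^3)² = [[13,8],[8,5]]
Q^13 = (Q^6)²·Q = [[55,72],[72,144]]
F_13 mod 161 = Q^13[0][1] = 72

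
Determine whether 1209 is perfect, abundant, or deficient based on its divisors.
deficient

Proper divisors of 1209: sum = 1 + 3 + 13 + 31 + 39 + 93 + 403 = 583
Since 583 < 1209, 1209 is deficient.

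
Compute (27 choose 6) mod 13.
0

Using Lucas' theorem:
Write n=27 and k=6 in base 13:
n in base 13: [2, 1]
k in base 13: [0, 6]
C(27,6) mod 13 = ∏ C(n_i, k_i) mod 13
Digit binomials (mod 13): C(2,0) = 1; C(1,6) = 0 (k_i > n_i)
Product: 1 × 0 = 0 ≡ 0 (mod 13)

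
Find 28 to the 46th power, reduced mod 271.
28

Repeated squaring. Binary of 46 = 101110.
28^1 ≡ 28 (mod 271); 28^2 ≡ 242 (mod 271); 28^4 ≡ 28 (mod 271); 28^8 ≡ 242 (mod 271); 28^16 ≡ 28 (mod 271); 28^32 ≡ 242 (mod 271)
28^46 = 28^2 × 28^4 × 28^8 × 28^32 ≡ 28 (mod 271)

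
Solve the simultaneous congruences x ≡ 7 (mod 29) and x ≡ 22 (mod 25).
297

Using Chinese Remainder Theorem:
M = 29 × 25 = 725
M1 = 25, M2 = 29
y1 = 25^(-1) mod 29 = 7
y2 = 29^(-1) mod 25 = 19
x = (7×25×7 + 22×29×19) mod 725 = 297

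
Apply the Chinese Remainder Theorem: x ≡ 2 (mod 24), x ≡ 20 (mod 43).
794

Using Chinese Remainder Theorem:
M = 24 × 43 = 1032
M1 = 43, M2 = 24
y1 = 43^(-1) mod 24 = 19
y2 = 24^(-1) mod 43 = 9
x = (2×43×19 + 20×24×9) mod 1032 = 794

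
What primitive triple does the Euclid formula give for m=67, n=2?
(4485, 268, 4493)

Euclid's formula: a = m² - n², b = 2mn, c = m² + n²
m = 67, n = 2
a = 67² - 2² = 4489 - 4 = 4485
b = 2 × 67 × 2 = 268
c = 67² + 2² = 4489 + 4 = 4493
Verification: 4485² + 268² = 20115225 + 71824 = 20187049 = 4493² ✓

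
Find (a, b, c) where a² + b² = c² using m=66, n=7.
(4307, 924, 4405)

Euclid's formula: a = m² - n², b = 2mn, c = m² + n²
m = 66, n = 7
a = 66² - 7² = 4356 - 49 = 4307
b = 2 × 66 × 7 = 924
c = 66² + 7² = 4356 + 49 = 4405
Verification: 4307² + 924² = 18550249 + 853776 = 19404025 = 4405² ✓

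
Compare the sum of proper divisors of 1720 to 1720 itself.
abundant

Proper divisors of 1720: sum = 1 + 2 + 4 + 5 + 8 + 10 + 20 + 40 + 43 + 86 + 172 + 215 + 344 + 430 + 860 = 2240
Since 2240 > 1720, 1720 is abundant.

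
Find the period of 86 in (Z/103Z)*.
102

103 is prime, so ord(86) divides φ(103) = 102.
Divisors of 102: 1, 2, 3, 6, 17, 34, 51, 102.
Repeated squaring: 86^1 ≡ 86, 86^2 ≡ 83, 86^4 ≡ 91, 86^8 ≡ 41, 86^16 ≡ 33, 86^32 ≡ 59, 86^64 ≡ 82 (mod 103).
Test 86^d mod 103 for each divisor d in increasing order:
86^1 ≡ 86
86^2 ≡ 83
86^3 = 86^2·86^1 ≡ 31
86^6 = 86^4·86^2 ≡ 34
86^17 = 86^16·86^1 ≡ 57
86^34 = 86^32·86^2 ≡ 56
86^51 = 86^32·86^16·86^2·86^1 ≡ 102
86^102 = 86^64·86^32·86^4·86^2 ≡ 1  ← first divisor giving 1
The order is 102.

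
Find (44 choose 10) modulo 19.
0

Using Lucas' theorem:
Write n=44 and k=10 in base 19:
n in base 19: [2, 6]
k in base 19: [0, 10]
C(44,10) mod 19 = ∏ C(n_i, k_i) mod 19
Digit binomials (mod 19): C(2,0) = 1; C(6,10) = 0 (k_i > n_i)
Product: 1 × 0 = 0 ≡ 0 (mod 19)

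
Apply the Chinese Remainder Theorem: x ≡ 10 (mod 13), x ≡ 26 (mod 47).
543

Using Chinese Remainder Theorem:
M = 13 × 47 = 611
M1 = 47, M2 = 13
y1 = 47^(-1) mod 13 = 5
y2 = 13^(-1) mod 47 = 29
x = (10×47×5 + 26×13×29) mod 611 = 543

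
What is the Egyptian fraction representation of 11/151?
1/14 + 1/705 + 1/1490370

Greedy algorithm:
11/151: ceiling(151/11) = 14, use 1/14
3/2114: ceiling(2114/3) = 705, use 1/705
1/1490370: ceiling(1490370/1) = 1490370, use 1/1490370
Result: 11/151 = 1/14 + 1/705 + 1/1490370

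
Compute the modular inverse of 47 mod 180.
23

gcd(47, 180) = 1, so the inverse exists.
Extended Euclidean algorithm on (180, 47):
180 = 3 × 47 + 39  ⟹  39 = (1)·180 + (-3)·47
47 = 1 × 39 + 8  ⟹  8 = (-1)·180 + (4)·47
39 = 4 × 8 + 7  ⟹  7 = (5)·180 + (-19)·47
8 = 1 × 7 + 1  ⟹  1 = (-6)·180 + (23)·47
So (23)·47 ≡ 1 (mod 180), i.e. 47^(-1) ≡ 23 (mod 180).
Check: 47 × 23 = 1081 ≡ 1 (mod 180)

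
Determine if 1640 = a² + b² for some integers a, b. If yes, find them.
14² + 38² (a=14, b=38)

Factorization: 1640 = 2^3 × 5 × 41
By Fermat: n is sum of two squares iff every prime p ≡ 3 (mod 4) appears to even power.
All primes ≡ 3 (mod 4) appear to even power.
Search a = 0, 1, 2, … for 1640 - a² a perfect square: first hit at a = 14: 1640 - 196 = 1444 = 38².
1640 = 14² + 38² = 196 + 1444 ✓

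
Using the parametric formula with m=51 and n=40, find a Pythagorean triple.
(1001, 4080, 4201)

Euclid's formula: a = m² - n², b = 2mn, c = m² + n²
m = 51, n = 40
a = 51² - 40² = 2601 - 1600 = 1001
b = 2 × 51 × 40 = 4080
c = 51² + 40² = 2601 + 1600 = 4201
Verification: 1001² + 4080² = 1002001 + 16646400 = 17648401 = 4201² ✓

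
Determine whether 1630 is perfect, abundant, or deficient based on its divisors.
deficient

Proper divisors of 1630: sum = 1 + 2 + 5 + 10 + 163 + 326 + 815 = 1322
Since 1322 < 1630, 1630 is deficient.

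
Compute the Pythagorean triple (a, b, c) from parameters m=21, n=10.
(341, 420, 541)

Euclid's formula: a = m² - n², b = 2mn, c = m² + n²
m = 21, n = 10
a = 21² - 10² = 441 - 100 = 341
b = 2 × 21 × 10 = 420
c = 21² + 10² = 441 + 100 = 541
Verification: 341² + 420² = 116281 + 176400 = 292681 = 541² ✓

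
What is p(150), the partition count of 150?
40853235313

p(n) counts ways to write n as a sum of positive integers (order ignored).
Euler's pentagonal recurrence: p(k) = p(k-1) + p(k-2) - p(k-5) - p(k-7) + p(k-12) + p(k-15) - ... (offsets j(3j∓1)/2, signs ++--, p(0)=1, p(<0)=0).
DP table for k = 0..149: p(0)=1, p(1)=1, p(2)=2, p(3)=3, p(4)=5, p(5)=7, p(6)=11, p(7)=15, p(8)=22, p(9)=30, p(10)=42, p(11)=56, p(12)=77, p(13)=101, p(14)=135, p(15)=176, p(16)=231, p(17)=297, p(18)=385, p(19)=490, p(20)=627, p(21)=792, p(22)=1002, p(23)=1255, p(24)=1575, p(25)=1958, p(26)=2436, p(27)=3010, p(28)=3718, p(29)=4565, p(30)=5604, p(31)=6842, p(32)=8349, p(33)=10143, p(34)=12310, p(35)=14883, p(36)=17977, p(37)=21637, p(38)=26015, p(39)=31185, p(40)=37338, p(41)=44583, p(42)=53174, p(43)=63261, p(44)=75175, p(45)=89134, p(46)=105558, p(47)=124754, p(48)=147273, p(49)=173525, p(50)=204226, p(51)=239943, p(52)=281589, p(53)=329931, p(54)=386155, p(55)=451276, p(56)=526823, p(57)=614154, p(58)=715220, p(59)=831820, p(60)=966467, p(61)=1121505, p(62)=1300156, p(63)=1505499, p(64)=1741630, p(65)=2012558, p(66)=2323520, p(67)=2679689, p(68)=3087735, p(69)=3554345, p(70)=4087968, p(71)=4697205, p(72)=5392783, p(73)=6185689, p(74)=7089500, p(75)=8118264, p(76)=9289091, p(77)=10619863, p(78)=12132164, p(79)=13848650, p(80)=15796476, p(81)=18004327, p(82)=20506255, p(83)=23338469, p(84)=26543660, p(85)=30167357, p(86)=34262962, p(87)=38887673, p(88)=44108109, p(89)=49995925, p(90)=56634173, p(91)=64112359, p(92)=72533807, p(93)=82010177, p(94)=92669720, p(95)=104651419, p(96)=118114304, p(97)=133230930, p(98)=150198136, p(99)=169229875, p(100)=190569292, p(101)=214481126, p(102)=241265379, p(103)=271248950, p(104)=304801365, p(105)=342325709, p(106)=384276336, p(107)=431149389, p(108)=483502844, p(109)=541946240, p(110)=607163746, p(111)=679903203, p(112)=761002156, p(113)=851376628, p(114)=952050665, p(115)=1064144451, p(116)=1188908248, p(117)=1327710076, p(118)=1482074143, p(119)=1653668665, p(120)=1844349560, p(121)=2056148051, p(122)=2291320912, p(123)=2552338241, p(124)=2841940500, p(125)=3163127352, p(126)=3519222692, p(127)=3913864295, p(128)=4351078600, p(129)=4835271870, p(130)=5371315400, p(131)=5964539504, p(132)=6620830889, p(133)=7346629512, p(134)=8149040695, p(135)=9035836076, p(136)=10015581680, p(137)=11097645016, p(138)=12292341831, p(139)=13610949895, p(140)=15065878135, p(141)=16670689208, p(142)=18440293320, p(143)=20390982757, p(144)=22540654445, p(145)=24908858009, p(146)=27517052599, p(147)=30388671978, p(148)=33549419497, p(149)=37027355200.
Final step: p(150) = p(149) + p(148) - p(145) - p(143) + p(138) + p(135) - p(128) - p(124) + p(115) + p(110) - p(99) - p(93) + p(80) + p(73) - p(58) - p(50) + p(33) + p(24) - p(5)
= 37027355200 + 33549419497 - 24908858009 - 20390982757 + 12292341831 + 9035836076 - 4351078600 - 2841940500 + 1064144451 + 607163746 - 169229875 - 82010177 + 15796476 + 6185689 - 715220 - 204226 + 10143 + 1575 - 7
= 40853235313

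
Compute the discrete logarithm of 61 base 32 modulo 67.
41

Baby-step giant-step with step n = ⌈√67⌉ = 9.
Baby steps 32^j mod 67 (j:value) for j=0..8: 0:1, 1:32, 2:19, 3:5, 4:26, 5:28, 6:25, 7:63, 8:6.
Giant-step multiplier: 32^(-9) ≡ 32^(66-9) = 32^57 ≡ 52 (mod 67).
Giant steps γ_i = 61·52^i mod 67: γ_0=61, γ_1=23, γ_2=57, γ_3=16, γ_4=28 (in table at j=5).
x = i·n + j = 4·9 + 5 = 41.
Check: 32^41 ≡ 61 (mod 67).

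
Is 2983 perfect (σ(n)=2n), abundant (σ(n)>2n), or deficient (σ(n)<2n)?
deficient

Proper divisors of 2983: sum = 1 + 19 + 157 = 177
Since 177 < 2983, 2983 is deficient.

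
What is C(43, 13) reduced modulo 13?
3

Using Lucas' theorem:
Write n=43 and k=13 in base 13:
n in base 13: [3, 4]
k in base 13: [1, 0]
C(43,13) mod 13 = ∏ C(n_i, k_i) mod 13
Digit binomials (mod 13): C(3,1) = 3; C(4,0) = 1
Product: 3 × 1 = 3 ≡ 3 (mod 13)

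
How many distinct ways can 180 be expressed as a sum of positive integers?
684957390936

p(n) counts ways to write n as a sum of positive integers (order ignored).
Euler's pentagonal recurrence: p(k) = p(k-1) + p(k-2) - p(k-5) - p(k-7) + p(k-12) + p(k-15) - ... (offsets j(3j∓1)/2, signs ++--, p(0)=1, p(<0)=0).
DP table for k = 0..179: p(0)=1, p(1)=1, p(2)=2, p(3)=3, p(4)=5, p(5)=7, p(6)=11, p(7)=15, p(8)=22, p(9)=30, p(10)=42, p(11)=56, p(12)=77, p(13)=101, p(14)=135, p(15)=176, p(16)=231, p(17)=297, p(18)=385, p(19)=490, p(20)=627, p(21)=792, p(22)=1002, p(23)=1255, p(24)=1575, p(25)=1958, p(26)=2436, p(27)=3010, p(28)=3718, p(29)=4565, p(30)=5604, p(31)=6842, p(32)=8349, p(33)=10143, p(34)=12310, p(35)=14883, p(36)=17977, p(37)=21637, p(38)=26015, p(39)=31185, p(40)=37338, p(41)=44583, p(42)=53174, p(43)=63261, p(44)=75175, p(45)=89134, p(46)=105558, p(47)=124754, p(48)=147273, p(49)=173525, p(50)=204226, p(51)=239943, p(52)=281589, p(53)=329931, p(54)=386155, p(55)=451276, p(56)=526823, p(57)=614154, p(58)=715220, p(59)=831820, p(60)=966467, p(61)=1121505, p(62)=1300156, p(63)=1505499, p(64)=1741630, p(65)=2012558, p(66)=2323520, p(67)=2679689, p(68)=3087735, p(69)=3554345, p(70)=4087968, p(71)=4697205, p(72)=5392783, p(73)=6185689, p(74)=7089500, p(75)=8118264, p(76)=9289091, p(77)=10619863, p(78)=12132164, p(79)=13848650, p(80)=15796476, p(81)=18004327, p(82)=20506255, p(83)=23338469, p(84)=26543660, p(85)=30167357, p(86)=34262962, p(87)=38887673, p(88)=44108109, p(89)=49995925, p(90)=56634173, p(91)=64112359, p(92)=72533807, p(93)=82010177, p(94)=92669720, p(95)=104651419, p(96)=118114304, p(97)=133230930, p(98)=150198136, p(99)=169229875, p(100)=190569292, p(101)=214481126, p(102)=241265379, p(103)=271248950, p(104)=304801365, p(105)=342325709, p(106)=384276336, p(107)=431149389, p(108)=483502844, p(109)=541946240, p(110)=607163746, p(111)=679903203, p(112)=761002156, p(113)=851376628, p(114)=952050665, p(115)=1064144451, p(116)=1188908248, p(117)=1327710076, p(118)=1482074143, p(119)=1653668665, p(120)=1844349560, p(121)=2056148051, p(122)=2291320912, p(123)=2552338241, p(124)=2841940500, p(125)=3163127352, p(126)=3519222692, p(127)=3913864295, p(128)=4351078600, p(129)=4835271870, p(130)=5371315400, p(131)=5964539504, p(132)=6620830889, p(133)=7346629512, p(134)=8149040695, p(135)=9035836076, p(136)=10015581680, p(137)=11097645016, p(138)=12292341831, p(139)=13610949895, p(140)=15065878135, p(141)=16670689208, p(142)=18440293320, p(143)=20390982757, p(144)=22540654445, p(145)=24908858009, p(146)=27517052599, p(147)=30388671978, p(148)=33549419497, p(149)=37027355200, p(150)=40853235313, p(151)=45060624582, p(152)=49686288421, p(153)=54770336324, p(154)=60356673280, p(155)=66493182097, p(156)=73232243759, p(157)=80630964769, p(158)=88751778802, p(159)=97662728555, p(160)=107438159466, p(161)=118159068427, p(162)=129913904637, p(163)=142798995930, p(164)=156919475295, p(165)=172389800255, p(166)=189334822579, p(167)=207890420102, p(168)=228204732751, p(169)=250438925115, p(170)=274768617130, p(171)=301384802048, p(172)=330495499613, p(173)=362326859895, p(174)=397125074750, p(175)=435157697830, p(176)=476715857290, p(177)=522115831195, p(178)=571701605655, p(179)=625846753120.
Final step: p(180) = p(179) + p(178) - p(175) - p(173) + p(168) + p(165) - p(158) - p(154) + p(145) + p(140) - p(129) - p(123) + p(110) + p(103) - p(88) - p(80) + p(63) + p(54) - p(35) - p(25) + p(4)
= 625846753120 + 571701605655 - 435157697830 - 362326859895 + 228204732751 + 172389800255 - 88751778802 - 60356673280 + 24908858009 + 15065878135 - 4835271870 - 2552338241 + 607163746 + 271248950 - 44108109 - 15796476 + 1505499 + 386155 - 14883 - 1958 + 5
= 684957390936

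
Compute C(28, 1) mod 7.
0

Using Lucas' theorem:
Write n=28 and k=1 in base 7:
n in base 7: [4, 0]
k in base 7: [0, 1]
C(28,1) mod 7 = ∏ C(n_i, k_i) mod 7
Digit binomials (mod 7): C(4,0) = 1; C(0,1) = 0 (k_i > n_i)
Product: 1 × 0 = 0 ≡ 0 (mod 7)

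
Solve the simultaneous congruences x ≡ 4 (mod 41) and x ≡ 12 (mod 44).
496

Using Chinese Remainder Theorem:
M = 41 × 44 = 1804
M1 = 44, M2 = 41
y1 = 44^(-1) mod 41 = 14
y2 = 41^(-1) mod 44 = 29
x = (4×44×14 + 12×41×29) mod 1804 = 496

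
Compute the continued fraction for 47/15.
[3; 7, 2]

Euclidean algorithm steps:
47 = 3 × 15 + 2
15 = 7 × 2 + 1
2 = 2 × 1 + 0
Continued fraction: [3; 7, 2]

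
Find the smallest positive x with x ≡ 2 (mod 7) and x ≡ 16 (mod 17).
16

Using Chinese Remainder Theorem:
M = 7 × 17 = 119
M1 = 17, M2 = 7
y1 = 17^(-1) mod 7 = 5
y2 = 7^(-1) mod 17 = 5
x = (2×17×5 + 16×7×5) mod 119 = 16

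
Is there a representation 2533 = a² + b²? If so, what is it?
18² + 47² (a=18, b=47)

Factorization: 2533 = 17 × 149
By Fermat: n is sum of two squares iff every prime p ≡ 3 (mod 4) appears to even power.
All primes ≡ 3 (mod 4) appear to even power.
Search a = 0, 1, 2, … for 2533 - a² a perfect square: first hit at a = 18: 2533 - 324 = 2209 = 47².
2533 = 18² + 47² = 324 + 2209 ✓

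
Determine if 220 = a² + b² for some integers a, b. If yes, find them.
Not possible

Factorization: 220 = 2^2 × 5 × 11
By Fermat: n is sum of two squares iff every prime p ≡ 3 (mod 4) appears to even power.
Prime(s) ≡ 3 (mod 4) with odd exponent: [(11, 1)]
Therefore 220 cannot be expressed as a² + b².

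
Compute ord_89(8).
11

89 is prime, so ord(8) divides φ(89) = 88.
Divisors of 88: 1, 2, 4, 8, 11, 22, 44, 88.
Repeated squaring: 8^1 ≡ 8, 8^2 ≡ 64, 8^4 ≡ 2, 8^8 ≡ 4, 8^16 ≡ 16, 8^32 ≡ 78, 8^64 ≡ 32 (mod 89).
Test 8^d mod 89 for each divisor d in increasing order:
8^1 ≡ 8
8^2 ≡ 64
8^4 ≡ 2
8^8 ≡ 4
8^11 = 8^8·8^2·8^1 ≡ 1  ← first divisor giving 1
The order is 11.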